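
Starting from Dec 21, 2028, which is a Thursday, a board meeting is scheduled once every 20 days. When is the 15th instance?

Sep 27, 2029

The 15th occurrence is 14 intervals after the first: 14 × 20 = 280 days after Dec 21, 2028.
Dec has 31 days — 10 days to the end of Dec leaves 270.
Jan has 31 days (239 left).
Feb has 28 days (211 left).
Mar has 31 days (180 left).
Apr has 30 days (150 left).
May has 31 days (119 left).
Jun has 30 days (89 left).
Jul has 31 days (58 left).
Aug has 31 days (27 left).
27 days into Sep → Sep 27, 2029.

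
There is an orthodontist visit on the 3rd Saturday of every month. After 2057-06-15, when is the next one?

June 2057 starts on a Friday; its first Saturday is the 2nd, so the 3rd Saturday is the 16th — 2057-06-16.
2057-06-16 is after 2057-06-15, so that is the next one.

2057-06-16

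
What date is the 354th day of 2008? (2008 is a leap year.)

2008-12-19

January has 31 days (354 − 31 = 323 remain).
February has 29 days (323 − 29 = 294 remain).
March has 31 days (294 − 31 = 263 remain).
April has 30 days (263 − 30 = 233 remain).
May has 31 days (233 − 31 = 202 remain).
June has 30 days (202 − 30 = 172 remain).
July has 31 days (172 − 31 = 141 remain).
August has 31 days (141 − 31 = 110 remain).
September has 30 days (110 − 30 = 80 remain).
October has 31 days (80 − 31 = 49 remain).
November has 30 days (49 − 30 = 19 remain).
19 into December → December 19.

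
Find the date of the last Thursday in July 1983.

July 28, 1983

The first Thursday of July 1983 is July 7.
July 1983 has 31 days. Adding weeks: 7, 14, 21, 28 — the last one ≤ 31 is the 28th.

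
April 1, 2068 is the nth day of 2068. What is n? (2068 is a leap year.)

Days in months before April: 31 + 29 + 31 = 91.
Plus 1 day into April → day 92.

92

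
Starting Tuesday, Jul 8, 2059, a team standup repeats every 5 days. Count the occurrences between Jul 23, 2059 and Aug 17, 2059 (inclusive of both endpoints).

6

Occurrences land 5·i days after Jul 8, 2059 for i = 0, 1, 2, …
Jul 23, 2059 is 15 days after the start; 15 ÷ 5 = 3 remainder 0. First occurrence in the window: #4 on Jul 23, 2059 (3×5 = 15 days in).
Aug 17, 2059 is 40 days after the start; 40 ÷ 5 = 8 remainder 0. Last occurrence in the window: #9 on Aug 17, 2059.
Occurrences #4 through #9: 6 in total.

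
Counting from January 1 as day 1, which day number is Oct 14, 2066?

287

Days in months before Oct: 31 + 28 + 31 + 30 + 31 + 30 + 31 + 31 + 30 = 273.
Plus 14 days into Oct → day 287.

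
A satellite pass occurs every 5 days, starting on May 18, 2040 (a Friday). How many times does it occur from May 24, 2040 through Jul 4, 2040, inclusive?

Occurrences land 5·i days after May 18, 2040 for i = 0, 1, 2, …
May 24, 2040 is 6 days after the start; 6 ÷ 5 = 1 remainder 1; since the remainder is 1, round up to i = 2. First occurrence in the window: #3 on May 28, 2040 (2×5 = 10 days in).
Jul 4, 2040 is 47 days after the start; 47 ÷ 5 = 9 remainder 2. Last occurrence in the window: #10 on Jul 2, 2040.
Occurrences #3 through #10: 8 in total.

8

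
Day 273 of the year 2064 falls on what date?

29 September 2064

January has 31 days (273 − 31 = 242 remain).
February has 29 days (242 − 29 = 213 remain).
March has 31 days (213 − 31 = 182 remain).
April has 30 days (182 − 30 = 152 remain).
May has 31 days (152 − 31 = 121 remain).
June has 30 days (121 − 30 = 91 remain).
July has 31 days (91 − 31 = 60 remain).
August has 31 days (60 − 31 = 29 remain).
29 into September → September 29.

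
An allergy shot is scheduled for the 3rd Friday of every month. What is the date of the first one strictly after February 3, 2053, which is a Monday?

February 21, 2053

February 2053 starts on a Saturday; its first Friday is the 7th, so the 3rd Friday is the 21st — February 21, 2053.
February 21, 2053 is after February 3, 2053, so that is the next one.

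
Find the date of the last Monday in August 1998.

31 August 1998

The first Monday of August 1998 is August 3.
August 1998 has 31 days. Adding weeks: 3, 10, 17, 24, 31 — the last one ≤ 31 is the 31st.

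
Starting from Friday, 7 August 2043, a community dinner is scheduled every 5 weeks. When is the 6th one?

29 January 2044

The 6th occurrence is 5 intervals after the first: 5 × 35 = 175 days after 7 August 2043.
August has 31 days — 24 days to the end of August leaves 151.
September has 30 days (121 left).
October has 31 days (90 left).
November has 30 days (60 left).
December has 31 days (29 left).
29 days into January → 29 January 2044.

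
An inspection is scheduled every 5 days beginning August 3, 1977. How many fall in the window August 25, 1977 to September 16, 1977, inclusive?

Occurrences land 5·i days after August 3, 1977 for i = 0, 1, 2, …
August 25, 1977 is 22 days after the start; 22 ÷ 5 = 4 remainder 2; since the remainder is 2, round up to i = 5. First occurrence in the window: #6 on August 28, 1977 (5×5 = 25 days in).
September 16, 1977 is 44 days after the start; 44 ÷ 5 = 8 remainder 4. Last occurrence in the window: #9 on September 12, 1977.
Occurrences #6 through #9: 4 in total.

4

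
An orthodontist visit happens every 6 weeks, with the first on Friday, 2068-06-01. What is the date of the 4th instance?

The 4th occurrence is 3 intervals after the first: 3 × 42 = 126 days after 2068-06-01.
June has 30 days — 29 days to the end of June leaves 97.
July has 31 days (66 left).
August has 31 days (35 left).
September has 30 days (5 left).
5 days into October → 2068-10-05.

2068-10-05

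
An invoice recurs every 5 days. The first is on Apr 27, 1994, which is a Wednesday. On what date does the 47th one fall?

Dec 13, 1994

The 47th occurrence is 46 intervals after the first: 46 × 5 = 230 days after Apr 27, 1994.
Apr has 30 days — 3 days to the end of Apr leaves 227.
May has 31 days (196 left).
Jun has 30 days (166 left).
Jul has 31 days (135 left).
Aug has 31 days (104 left).
Sep has 30 days (74 left).
Oct has 31 days (43 left).
Nov has 30 days (13 left).
13 days into Dec → Dec 13, 1994.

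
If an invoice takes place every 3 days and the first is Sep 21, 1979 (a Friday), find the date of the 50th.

The 50th occurrence is 49 intervals after the first: 49 × 3 = 147 days after Sep 21, 1979.
Sep has 30 days — 9 days to the end of Sep leaves 138.
Oct has 31 days (107 left).
Nov has 30 days (77 left).
Dec has 31 days (46 left).
Jan has 31 days (15 left).
15 days into Feb → Feb 15, 1980.

Feb 15, 1980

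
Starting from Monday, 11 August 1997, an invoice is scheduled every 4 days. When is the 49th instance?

The 49th occurrence is 48 intervals after the first: 48 × 4 = 192 days after 11 August 1997.
August has 31 days — 20 days to the end of August leaves 172.
September has 30 days (142 left).
October has 31 days (111 left).
November has 30 days (81 left).
December has 31 days (50 left).
January has 31 days (19 left).
19 days into February → 19 February 1998.

19 February 1998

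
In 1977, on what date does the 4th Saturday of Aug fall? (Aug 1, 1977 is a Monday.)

Aug 1977 begins on a Monday, so the first Saturday is Aug 6 (5 days later).
The 4th Saturday is 3 weeks later: 6 + 21 = 27.

Aug 27, 1977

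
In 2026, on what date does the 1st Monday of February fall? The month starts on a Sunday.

2 February 2026

February 2026 begins on a Sunday, so the first Monday is February 2 (1 day later).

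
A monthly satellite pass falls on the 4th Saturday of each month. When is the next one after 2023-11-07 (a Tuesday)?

November 2023 starts on a Wednesday; its first Saturday is the 4th, so the 4th Saturday is the 25th — 2023-11-25.
2023-11-25 is after 2023-11-07, so that is the next one.

2023-11-25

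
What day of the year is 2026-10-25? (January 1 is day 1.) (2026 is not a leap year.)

298

Days in months before October: 31 + 28 + 31 + 30 + 31 + 30 + 31 + 31 + 30 = 273.
Plus 25 days into October → day 298.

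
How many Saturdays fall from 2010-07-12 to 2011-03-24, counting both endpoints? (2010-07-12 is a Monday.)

2010-07-12 is a Monday; the first Saturday on or after it is 2010-07-17 (5 days later).
From 2010-07-17 to 2011-03-24: 14 + 31 + 30 + 31 + 30 + 31 + 31 + 28 + 24 = 250 days (rest of July, August, September, October, November, December, January, February, March).
250 ÷ 7 = 35 full weeks with remainder 5, so 35 more Saturdays after the first → 36.

36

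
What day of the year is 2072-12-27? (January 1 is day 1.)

Days in months before December: 31 + 29 + 31 + 30 + 31 + 30 + 31 + 31 + 30 + 31 + 30 = 335.
Plus 27 days into December → day 362.

362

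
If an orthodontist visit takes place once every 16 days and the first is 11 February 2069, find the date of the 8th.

3 June 2069

The 8th occurrence is 7 intervals after the first: 7 × 16 = 112 days after 11 February 2069.
February has 28 days — 17 days to the end of February leaves 95.
March has 31 days (64 left).
April has 30 days (34 left).
May has 31 days (3 left).
3 days into June → 3 June 2069.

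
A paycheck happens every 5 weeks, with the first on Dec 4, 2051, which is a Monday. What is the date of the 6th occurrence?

May 27, 2052

The 6th occurrence is 5 intervals after the first: 5 × 35 = 175 days after Dec 4, 2051.
Dec has 31 days — 27 days to the end of Dec leaves 148.
Jan has 31 days (117 left).
Feb has 29 days (88 left).
Mar has 31 days (57 left).
Apr has 30 days (27 left).
27 days into May → May 27, 2052.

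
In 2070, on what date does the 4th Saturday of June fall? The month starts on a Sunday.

June 2070 begins on a Sunday, so the first Saturday is June 7 (6 days later).
The 4th Saturday is 3 weeks later: 7 + 21 = 28.

June 28, 2070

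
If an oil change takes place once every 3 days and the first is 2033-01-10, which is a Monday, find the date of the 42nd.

2033-05-13

The 42nd occurrence is 41 intervals after the first: 41 × 3 = 123 days after 2033-01-10.
January has 31 days — 21 days to the end of January leaves 102.
February has 28 days (74 left).
March has 31 days (43 left).
April has 30 days (13 left).
13 days into May → 2033-05-13.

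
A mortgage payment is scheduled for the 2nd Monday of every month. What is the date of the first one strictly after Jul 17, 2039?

Aug 8, 2039

Jul 2039 starts on a Friday; its first Monday is the 4th, so the 2nd Monday is the 11th — Jul 11, 2039.
That is not after Jul 17, 2039, so look at Aug 2039.
Aug 2039 starts on a Monday; its first Monday is the 1st, so the 2nd Monday is the 8th — Aug 8, 2039.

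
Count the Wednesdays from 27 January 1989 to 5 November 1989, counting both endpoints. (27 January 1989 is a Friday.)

40

27 January 1989 is a Friday; the first Wednesday on or after it is 1 February 1989 (5 days later).
From 1 February 1989 to 5 November 1989: 27 + 31 + 30 + 31 + 30 + 31 + 31 + 30 + 31 + 5 = 277 days (rest of February, March, April, May, June, July, August, September, October, November).
277 ÷ 7 = 39 full weeks with remainder 4, so 39 more Wednesdays after the first → 40.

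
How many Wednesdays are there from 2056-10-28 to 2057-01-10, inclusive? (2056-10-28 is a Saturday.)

2056-10-28 is a Saturday; the first Wednesday on or after it is 2056-11-01 (4 days later).
From 2056-11-01 to 2057-01-10: 29 + 31 + 10 = 70 days (rest of November, December, January).
70 ÷ 7 = 10 full weeks with remainder 0, so 10 more Wednesdays after the first → 11.

11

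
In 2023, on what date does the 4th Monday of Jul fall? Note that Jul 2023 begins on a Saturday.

Jul 24, 2023

Jul 2023 begins on a Saturday, so the first Monday is Jul 3 (2 days later).
The 4th Monday is 3 weeks later: 3 + 21 = 24.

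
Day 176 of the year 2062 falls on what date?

25 June 2062

January has 31 days (176 − 31 = 145 remain).
February has 28 days (145 − 28 = 117 remain).
March has 31 days (117 − 31 = 86 remain).
April has 30 days (86 − 30 = 56 remain).
May has 31 days (56 − 31 = 25 remain).
25 into June → June 25.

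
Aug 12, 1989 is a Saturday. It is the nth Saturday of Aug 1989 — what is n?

2nd

Day 12 falls in week ⌈12/7⌉ of the month.
Days 1–7 hold the 1st Saturday, 8–14 the 2nd, 15–21 the 3rd, 22–28 the 4th, 29–31 the 5th.
12 is in the range for the 2nd.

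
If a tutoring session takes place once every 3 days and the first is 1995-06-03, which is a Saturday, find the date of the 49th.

1995-10-25

The 49th occurrence is 48 intervals after the first: 48 × 3 = 144 days after 1995-06-03.
June has 30 days — 27 days to the end of June leaves 117.
July has 31 days (86 left).
August has 31 days (55 left).
September has 30 days (25 left).
25 days into October → 1995-10-25.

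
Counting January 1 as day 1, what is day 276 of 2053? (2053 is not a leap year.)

Jan has 31 days (276 − 31 = 245 remain).
Feb has 28 days (245 − 28 = 217 remain).
Mar has 31 days (217 − 31 = 186 remain).
Apr has 30 days (186 − 30 = 156 remain).
May has 31 days (156 − 31 = 125 remain).
Jun has 30 days (125 − 30 = 95 remain).
Jul has 31 days (95 − 31 = 64 remain).
Aug has 31 days (64 − 31 = 33 remain).
Sep has 30 days (33 − 30 = 3 remain).
3 into Oct → Oct 3.

Oct 3, 2053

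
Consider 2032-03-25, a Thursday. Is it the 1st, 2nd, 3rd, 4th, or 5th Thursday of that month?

4th

Day 25 falls in week ⌈25/7⌉ of the month.
Days 1–7 hold the 1st Thursday, 8–14 the 2nd, 15–21 the 3rd, 22–28 the 4th, 29–31 the 5th.
25 is in the range for the 4th.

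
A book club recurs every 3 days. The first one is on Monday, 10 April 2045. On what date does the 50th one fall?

4 September 2045

The 50th occurrence is 49 intervals after the first: 49 × 3 = 147 days after 10 April 2045.
April has 30 days — 20 days to the end of April leaves 127.
May has 31 days (96 left).
June has 30 days (66 left).
July has 31 days (35 left).
August has 31 days (4 left).
4 days into September → 4 September 2045.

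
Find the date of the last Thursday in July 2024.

July 2024 begins on a Monday, so the first Thursday is July 4 (3 days later).
July 2024 has 31 days. Adding weeks: 4, 11, 18, 25 — the last one ≤ 31 is the 25th.

July 25, 2024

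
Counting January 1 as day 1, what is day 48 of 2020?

January has 31 days (48 − 31 = 17 remain).
17 into February → February 17.

17 February 2020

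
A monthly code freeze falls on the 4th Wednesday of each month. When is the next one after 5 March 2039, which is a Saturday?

23 March 2039

March 2039 starts on a Tuesday; its first Wednesday is the 2nd, so the 4th Wednesday is the 23rd — 23 March 2039.
23 March 2039 is after 5 March 2039, so that is the next one.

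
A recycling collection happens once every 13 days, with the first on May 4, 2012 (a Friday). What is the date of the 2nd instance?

The 2nd occurrence is 1 interval after the first: 1 × 13 = 13 days after May 4, 2012.
13 days later is May 17, 2012.

May 17, 2012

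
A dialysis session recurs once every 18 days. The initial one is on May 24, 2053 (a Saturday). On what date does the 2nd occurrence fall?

The 2nd occurrence is 1 interval after the first: 1 × 18 = 18 days after May 24, 2053.
May has 31 days — 7 days to the end of May leaves 11.
11 days into Jun → Jun 11, 2053.

Jun 11, 2053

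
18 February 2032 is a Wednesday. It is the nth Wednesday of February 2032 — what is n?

Day 18 falls in week ⌈18/7⌉ of the month.
Days 1–7 hold the 1st Wednesday, 8–14 the 2nd, 15–21 the 3rd, 22–28 the 4th, 29–31 the 5th.
18 is in the range for the 3rd.

3rd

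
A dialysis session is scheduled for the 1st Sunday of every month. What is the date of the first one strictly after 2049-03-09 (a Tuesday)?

2049-04-04

March 2049 starts on a Monday, so its 1st Sunday is 2049-03-07 (6 days in).
That is not after 2049-03-09, so look at April 2049.
April 2049 starts on a Thursday, so its 1st Sunday is 2049-04-04 (3 days in).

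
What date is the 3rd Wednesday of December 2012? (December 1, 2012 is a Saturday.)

December 2012 begins on a Saturday, so the first Wednesday is December 5 (4 days later).
The 3rd Wednesday is 2 weeks later: 5 + 14 = 19.

19 December 2012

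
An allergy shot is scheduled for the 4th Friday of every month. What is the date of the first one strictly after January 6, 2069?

January 25, 2069

January 2069 starts on a Tuesday; its first Friday is the 4th, so the 4th Friday is the 25th — January 25, 2069.
January 25, 2069 is after January 6, 2069, so that is the next one.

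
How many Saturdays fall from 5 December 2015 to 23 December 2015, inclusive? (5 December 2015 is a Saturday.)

3

5 December 2015 is a Saturday; the first Saturday on or after it is 5 December 2015.
From 5 December 2015 to 23 December 2015 is 23 − 5 = 18 days.
18 ÷ 7 = 2 full weeks with remainder 4, so 2 more Saturdays after the first → 3.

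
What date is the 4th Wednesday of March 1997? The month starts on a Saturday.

1997-03-26

March 1997 begins on a Saturday, so the first Wednesday is March 5 (4 days later).
The 4th Wednesday is 3 weeks later: 5 + 21 = 26.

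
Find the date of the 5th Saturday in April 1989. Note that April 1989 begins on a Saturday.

1989-04-29

April 1989 begins on a Saturday, so the first Saturday is April 1.
The 5th Saturday is 4 weeks later: 1 + 28 = 29.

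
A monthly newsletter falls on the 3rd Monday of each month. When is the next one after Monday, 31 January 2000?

January 2000 starts on a Saturday; its first Monday is the 3rd, so the 3rd Monday is the 17th — 17 January 2000.
That is not after 31 January 2000, so look at February 2000.
February 2000 starts on a Tuesday; its first Monday is the 7th, so the 3rd Monday is the 21st — 21 February 2000.

21 February 2000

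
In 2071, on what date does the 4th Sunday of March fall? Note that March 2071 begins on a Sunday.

22 March 2071

March 2071 begins on a Sunday, so the first Sunday is March 1.
The 4th Sunday is 3 weeks later: 1 + 21 = 22.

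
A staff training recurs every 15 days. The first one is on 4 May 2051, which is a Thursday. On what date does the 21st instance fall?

The 21st occurrence is 20 intervals after the first: 20 × 15 = 300 days after 4 May 2051.
May has 31 days — 27 days to the end of May leaves 273.
June has 30 days (243 left).
July has 31 days (212 left).
August has 31 days (181 left).
September has 30 days (151 left).
October has 31 days (120 left).
November has 30 days (90 left).
December has 31 days (59 left).
January has 31 days (28 left).
28 days into February → 28 February 2052.

28 February 2052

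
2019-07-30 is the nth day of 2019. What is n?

Days in months before July: 31 + 28 + 31 + 30 + 31 + 30 = 181.
Plus 30 days into July → day 211.

211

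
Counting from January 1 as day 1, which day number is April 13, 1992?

Days in months before April: 31 + 29 + 31 = 91.
Plus 13 days into April → day 104.

104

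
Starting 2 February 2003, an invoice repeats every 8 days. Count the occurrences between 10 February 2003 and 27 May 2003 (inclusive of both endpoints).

Occurrences land 8·i days after 2 February 2003 for i = 0, 1, 2, …
10 February 2003 is 8 days after the start; 8 ÷ 8 = 1 remainder 0. First occurrence in the window: #2 on 10 February 2003 (1×8 = 8 days in).
27 May 2003 is 114 days after the start; 114 ÷ 8 = 14 remainder 2. Last occurrence in the window: #15 on 25 May 2003.
Occurrences #2 through #15: 14 in total.

14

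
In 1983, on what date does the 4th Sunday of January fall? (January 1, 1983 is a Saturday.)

23 January 1983

January 1983 begins on a Saturday, so the first Sunday is January 2 (1 day later).
The 4th Sunday is 3 weeks later: 2 + 21 = 23.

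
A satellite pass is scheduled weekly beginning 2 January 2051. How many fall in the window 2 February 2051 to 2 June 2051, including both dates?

Occurrences land 7·i days after 2 January 2051 for i = 0, 1, 2, …
2 February 2051 is 31 days after the start; 31 ÷ 7 = 4 remainder 3; since the remainder is 3, round up to i = 5. First occurrence in the window: #6 on 6 February 2051 (5×7 = 35 days in).
2 June 2051 is 151 days after the start; 151 ÷ 7 = 21 remainder 4. Last occurrence in the window: #22 on 29 May 2051.
Occurrences #6 through #22: 17 in total.

17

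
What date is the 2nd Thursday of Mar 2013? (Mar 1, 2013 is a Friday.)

Mar 14, 2013

Mar 2013 begins on a Friday, so the first Thursday is Mar 7 (6 days later).
The 2nd Thursday is 1 weeks later: 7 + 7 = 14.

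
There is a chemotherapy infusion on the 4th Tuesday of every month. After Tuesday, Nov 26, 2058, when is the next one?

Dec 24, 2058

Nov 2058 starts on a Friday; its first Tuesday is the 5th, so the 4th Tuesday is the 26th — Nov 26, 2058.
That is not after Nov 26, 2058, so look at Dec 2058.
Dec 2058 starts on a Sunday; its first Tuesday is the 3rd, so the 4th Tuesday is the 24th — Dec 24, 2058.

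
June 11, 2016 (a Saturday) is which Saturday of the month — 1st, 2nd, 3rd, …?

Day 11 falls in week ⌈11/7⌉ of the month.
Days 1–7 hold the 1st Saturday, 8–14 the 2nd, 15–21 the 3rd, 22–28 the 4th, 29–31 the 5th.
11 is in the range for the 2nd.

2nd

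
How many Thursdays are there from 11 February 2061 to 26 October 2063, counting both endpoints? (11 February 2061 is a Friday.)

11 February 2061 is a Friday; the first Thursday on or after it is 17 February 2061 (6 days later).
From 17 February 2061 to 26 October 2063: 317 + 365 + 299 = 981 days (rest of 2061, 2062, to 26 October 2063 in 2063).
981 ÷ 7 = 140 full weeks with remainder 1, so 140 more Thursdays after the first → 141.

141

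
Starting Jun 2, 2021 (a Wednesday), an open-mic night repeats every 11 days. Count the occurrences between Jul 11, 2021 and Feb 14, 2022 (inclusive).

20

Occurrences land 11·i days after Jun 2, 2021 for i = 0, 1, 2, …
Jul 11, 2021 is 39 days after the start; 39 ÷ 11 = 3 remainder 6; since the remainder is 6, round up to i = 4. First occurrence in the window: #5 on Jul 16, 2021 (4×11 = 44 days in).
Feb 14, 2022 is 257 days after the start; 257 ÷ 11 = 23 remainder 4. Last occurrence in the window: #24 on Feb 10, 2022.
Occurrences #5 through #24: 20 in total.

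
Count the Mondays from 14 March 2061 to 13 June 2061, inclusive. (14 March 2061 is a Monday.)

14 March 2061 is a Monday; the first Monday on or after it is 14 March 2061.
From 14 March 2061 to 13 June 2061: 17 + 30 + 31 + 13 = 91 days (rest of March, April, May, June).
91 ÷ 7 = 13 full weeks with remainder 0, so 13 more Mondays after the first → 14.

14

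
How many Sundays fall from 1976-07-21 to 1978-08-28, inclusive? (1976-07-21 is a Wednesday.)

1976-07-21 is a Wednesday; the first Sunday on or after it is 1976-07-25 (4 days later).
From 1976-07-25 to 1978-08-28: 159 + 365 + 240 = 764 days (rest of 1976, 1977, to 1978-08-28 in 1978).
764 ÷ 7 = 109 full weeks with remainder 1, so 109 more Sundays after the first → 110.

110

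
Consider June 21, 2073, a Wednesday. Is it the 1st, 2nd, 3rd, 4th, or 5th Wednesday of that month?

Day 21 falls in week ⌈21/7⌉ of the month.
Days 1–7 hold the 1st Wednesday, 8–14 the 2nd, 15–21 the 3rd, 22–28 the 4th, 29–31 the 5th.
21 is in the range for the 3rd.

3rd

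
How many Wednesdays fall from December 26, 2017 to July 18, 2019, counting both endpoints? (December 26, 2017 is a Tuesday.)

82

December 26, 2017 is a Tuesday; the first Wednesday on or after it is December 27, 2017 (1 day later).
From December 27, 2017 to July 18, 2019: 4 + 365 + 199 = 568 days (rest of 2017, 2018, to July 18, 2019 in 2019).
568 ÷ 7 = 81 full weeks with remainder 1, so 81 more Wednesdays after the first → 82.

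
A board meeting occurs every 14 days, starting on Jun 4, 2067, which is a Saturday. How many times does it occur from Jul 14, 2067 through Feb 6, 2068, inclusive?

15

Occurrences land 14·i days after Jun 4, 2067 for i = 0, 1, 2, …
Jul 14, 2067 is 40 days after the start; 40 ÷ 14 = 2 remainder 12; since the remainder is 12, round up to i = 3. First occurrence in the window: #4 on Jul 16, 2067 (3×14 = 42 days in).
Feb 6, 2068 is 247 days after the start; 247 ÷ 14 = 17 remainder 9. Last occurrence in the window: #18 on Jan 28, 2068.
Occurrences #4 through #18: 15 in total.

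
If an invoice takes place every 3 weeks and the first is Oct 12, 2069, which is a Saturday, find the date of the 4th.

The 4th occurrence is 3 intervals after the first: 3 × 21 = 63 days after Oct 12, 2069.
Oct has 31 days — 19 days to the end of Oct leaves 44.
Nov has 30 days (14 left).
14 days into Dec → Dec 14, 2069.

Dec 14, 2069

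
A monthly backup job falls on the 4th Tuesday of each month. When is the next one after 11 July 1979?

24 July 1979

July 1979 starts on a Sunday; its first Tuesday is the 3rd, so the 4th Tuesday is the 24th — 24 July 1979.
24 July 1979 is after 11 July 1979, so that is the next one.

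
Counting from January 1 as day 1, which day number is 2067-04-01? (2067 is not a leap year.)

Days in months before April: 31 + 28 + 31 = 90.
Plus 1 day into April → day 91.

91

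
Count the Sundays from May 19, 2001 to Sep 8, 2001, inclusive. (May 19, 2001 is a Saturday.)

16

May 19, 2001 is a Saturday; the first Sunday on or after it is May 20, 2001 (1 day later).
From May 20, 2001 to Sep 8, 2001: 11 + 30 + 31 + 31 + 8 = 111 days (rest of May, Jun, Jul, Aug, Sep).
111 ÷ 7 = 15 full weeks with remainder 6, so 15 more Sundays after the first → 16.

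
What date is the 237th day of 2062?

August 25, 2062

January has 31 days (237 − 31 = 206 remain).
February has 28 days (206 − 28 = 178 remain).
March has 31 days (178 − 31 = 147 remain).
April has 30 days (147 − 30 = 117 remain).
May has 31 days (117 − 31 = 86 remain).
June has 30 days (86 − 30 = 56 remain).
July has 31 days (56 − 31 = 25 remain).
25 into August → August 25.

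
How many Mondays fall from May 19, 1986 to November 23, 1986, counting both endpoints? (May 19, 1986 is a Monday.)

27

May 19, 1986 is a Monday; the first Monday on or after it is May 19, 1986.
From May 19, 1986 to November 23, 1986: 12 + 30 + 31 + 31 + 30 + 31 + 23 = 188 days (rest of May, June, July, August, September, October, November).
188 ÷ 7 = 26 full weeks with remainder 6, so 26 more Mondays after the first → 27.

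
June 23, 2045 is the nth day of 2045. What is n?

Days in months before June: 31 + 28 + 31 + 30 + 31 = 151.
Plus 23 days into June → day 174.

174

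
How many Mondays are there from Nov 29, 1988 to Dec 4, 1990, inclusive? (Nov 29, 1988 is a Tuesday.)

105

Nov 29, 1988 is a Tuesday; the first Monday on or after it is Dec 5, 1988 (6 days later).
From Dec 5, 1988 to Dec 4, 1990: 26 + 365 + 338 = 729 days (rest of 1988, 1989, to Dec 4, 1990 in 1990).
729 ÷ 7 = 104 full weeks with remainder 1, so 104 more Mondays after the first → 105.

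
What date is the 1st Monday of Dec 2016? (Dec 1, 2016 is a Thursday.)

Dec 5, 2016

Dec 2016 begins on a Thursday, so the first Monday is Dec 5 (4 days later).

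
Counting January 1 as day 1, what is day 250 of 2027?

2027-09-07

January has 31 days (250 − 31 = 219 remain).
February has 28 days (219 − 28 = 191 remain).
March has 31 days (191 − 31 = 160 remain).
April has 30 days (160 − 30 = 130 remain).
May has 31 days (130 − 31 = 99 remain).
June has 30 days (99 − 30 = 69 remain).
July has 31 days (69 − 31 = 38 remain).
August has 31 days (38 − 31 = 7 remain).
7 into September → September 7.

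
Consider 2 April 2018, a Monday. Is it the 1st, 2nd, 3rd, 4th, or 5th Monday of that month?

1st

Day 2 falls in week ⌈2/7⌉ of the month.
Days 1–7 hold the 1st Monday, 8–14 the 2nd, 15–21 the 3rd, 22–28 the 4th, 29–31 the 5th.
2 is in the range for the 1st.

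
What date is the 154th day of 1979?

3 June 1979

January has 31 days (154 − 31 = 123 remain).
February has 28 days (123 − 28 = 95 remain).
March has 31 days (95 − 31 = 64 remain).
April has 30 days (64 − 30 = 34 remain).
May has 31 days (34 − 31 = 3 remain).
3 into June → June 3.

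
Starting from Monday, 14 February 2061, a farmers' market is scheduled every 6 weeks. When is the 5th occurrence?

The 5th occurrence is 4 intervals after the first: 4 × 42 = 168 days after 14 February 2061.
February has 28 days — 14 days to the end of February leaves 154.
March has 31 days (123 left).
April has 30 days (93 left).
May has 31 days (62 left).
June has 30 days (32 left).
July has 31 days (1 left).
1 day into August → 1 August 2061.

1 August 2061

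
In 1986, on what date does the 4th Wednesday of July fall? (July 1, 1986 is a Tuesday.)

1986-07-23

July 1986 begins on a Tuesday, so the first Wednesday is July 2 (1 day later).
The 4th Wednesday is 3 weeks later: 2 + 21 = 23.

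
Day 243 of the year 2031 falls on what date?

Jan has 31 days (243 − 31 = 212 remain).
Feb has 28 days (212 − 28 = 184 remain).
Mar has 31 days (184 − 31 = 153 remain).
Apr has 30 days (153 − 30 = 123 remain).
May has 31 days (123 − 31 = 92 remain).
Jun has 30 days (92 − 30 = 62 remain).
Jul has 31 days (62 − 31 = 31 remain).
31 into Aug → Aug 31.

Aug 31, 2031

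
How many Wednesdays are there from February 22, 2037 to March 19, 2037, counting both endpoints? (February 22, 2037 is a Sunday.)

February 22, 2037 is a Sunday; the first Wednesday on or after it is February 25, 2037 (3 days later).
From February 25, 2037 to March 19, 2037: 3 + 19 = 22 days (rest of February, March).
22 ÷ 7 = 3 full weeks with remainder 1, so 3 more Wednesdays after the first → 4.

4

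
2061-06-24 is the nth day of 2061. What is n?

Days in months before June: 31 + 28 + 31 + 30 + 31 = 151.
Plus 24 days into June → day 175.

175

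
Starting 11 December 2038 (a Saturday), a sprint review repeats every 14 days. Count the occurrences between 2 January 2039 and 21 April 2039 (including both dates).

8

Occurrences land 14·i days after 11 December 2038 for i = 0, 1, 2, …
2 January 2039 is 22 days after the start; 22 ÷ 14 = 1 remainder 8; since the remainder is 8, round up to i = 2. First occurrence in the window: #3 on 8 January 2039 (2×14 = 28 days in).
21 April 2039 is 131 days after the start; 131 ÷ 14 = 9 remainder 5. Last occurrence in the window: #10 on 16 April 2039.
Occurrences #3 through #10: 8 in total.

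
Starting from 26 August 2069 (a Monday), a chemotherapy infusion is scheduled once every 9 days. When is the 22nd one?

The 22nd occurrence is 21 intervals after the first: 21 × 9 = 189 days after 26 August 2069.
August has 31 days — 5 days to the end of August leaves 184.
September has 30 days (154 left).
October has 31 days (123 left).
November has 30 days (93 left).
December has 31 days (62 left).
January has 31 days (31 left).
February has 28 days (3 left).
3 days into March → 3 March 2070.

3 March 2070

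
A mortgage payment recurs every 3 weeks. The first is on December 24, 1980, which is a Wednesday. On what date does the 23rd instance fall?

The 23rd occurrence is 22 intervals after the first: 22 × 21 = 462 days after December 24, 1980.
December has 31 days — 7 days to the end of December leaves 455.
1981 has 365 days (90 left).
January has 31 days (59 left).
February has 28 days (31 left).
31 days into March → March 31, 1982.

March 31, 1982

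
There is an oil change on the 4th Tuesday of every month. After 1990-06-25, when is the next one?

June 1990 starts on a Friday; its first Tuesday is the 5th, so the 4th Tuesday is the 26th — 1990-06-26.
1990-06-26 is after 1990-06-25, so that is the next one.

1990-06-26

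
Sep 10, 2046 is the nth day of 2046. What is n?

Days in months before Sep: 31 + 28 + 31 + 30 + 31 + 30 + 31 + 31 = 243.
Plus 10 days into Sep → day 253.

253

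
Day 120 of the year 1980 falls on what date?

January has 31 days (120 − 31 = 89 remain).
February has 29 days (89 − 29 = 60 remain).
March has 31 days (60 − 31 = 29 remain).
29 into April → April 29.

April 29, 1980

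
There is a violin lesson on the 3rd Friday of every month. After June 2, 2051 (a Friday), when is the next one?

June 16, 2051

June 2051 starts on a Thursday; its first Friday is the 2nd, so the 3rd Friday is the 16th — June 16, 2051.
June 16, 2051 is after June 2, 2051, so that is the next one.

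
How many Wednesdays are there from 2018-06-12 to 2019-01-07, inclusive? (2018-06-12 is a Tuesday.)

2018-06-12 is a Tuesday; the first Wednesday on or after it is 2018-06-13 (1 day later).
From 2018-06-13 to 2019-01-07: 17 + 31 + 31 + 30 + 31 + 30 + 31 + 7 = 208 days (rest of June, July, August, September, October, November, December, January).
208 ÷ 7 = 29 full weeks with remainder 5, so 29 more Wednesdays after the first → 30.

30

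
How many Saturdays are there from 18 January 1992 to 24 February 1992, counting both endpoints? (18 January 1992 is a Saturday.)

6

18 January 1992 is a Saturday; the first Saturday on or after it is 18 January 1992.
From 18 January 1992 to 24 February 1992: 13 + 24 = 37 days (rest of January, February).
37 ÷ 7 = 5 full weeks with remainder 2, so 5 more Saturdays after the first → 6.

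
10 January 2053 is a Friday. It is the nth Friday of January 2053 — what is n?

Day 10 falls in week ⌈10/7⌉ of the month.
Days 1–7 hold the 1st Friday, 8–14 the 2nd, 15–21 the 3rd, 22–28 the 4th, 29–31 the 5th.
10 is in the range for the 2nd.

2nd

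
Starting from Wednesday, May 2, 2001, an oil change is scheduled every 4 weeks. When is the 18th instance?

The 18th occurrence is 17 intervals after the first: 17 × 28 = 476 days after May 2, 2001.
May has 31 days — 29 days to the end of May leaves 447.
From end of May to end of 2001 is 214 days (233 left).
January has 31 days (202 left).
February has 28 days (174 left).
March has 31 days (143 left).
April has 30 days (113 left).
May has 31 days (82 left).
June has 30 days (52 left).
July has 31 days (21 left).
21 days into August → August 21, 2002.

August 21, 2002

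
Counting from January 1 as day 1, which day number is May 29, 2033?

Days in months before May: 31 + 28 + 31 + 30 = 120.
Plus 29 days into May → day 149.

149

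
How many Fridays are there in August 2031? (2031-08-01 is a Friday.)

2031-08-01 is a Friday; the first Friday on or after it is 2031-08-01.
From 2031-08-01 to 2031-08-31 is 31 − 1 = 30 days.
30 ÷ 7 = 4 full weeks with remainder 2, so 4 more Fridays after the first → 5.

5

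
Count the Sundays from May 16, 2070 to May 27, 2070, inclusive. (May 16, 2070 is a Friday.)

May 16, 2070 is a Friday; the first Sunday on or after it is May 18, 2070 (2 days later).
From May 18, 2070 to May 27, 2070 is 27 − 18 = 9 days.
9 ÷ 7 = 1 full weeks with remainder 2, so 1 more Sundays after the first → 2.

2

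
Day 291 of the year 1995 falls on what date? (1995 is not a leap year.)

1995-10-18

January has 31 days (291 − 31 = 260 remain).
February has 28 days (260 − 28 = 232 remain).
March has 31 days (232 − 31 = 201 remain).
April has 30 days (201 − 30 = 171 remain).
May has 31 days (171 − 31 = 140 remain).
June has 30 days (140 − 30 = 110 remain).
July has 31 days (110 − 31 = 79 remain).
August has 31 days (79 − 31 = 48 remain).
September has 30 days (48 − 30 = 18 remain).
18 into October → October 18.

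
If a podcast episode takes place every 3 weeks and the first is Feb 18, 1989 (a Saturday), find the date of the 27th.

Aug 18, 1990

The 27th occurrence is 26 intervals after the first: 26 × 21 = 546 days after Feb 18, 1989.
Feb has 28 days — 10 days to the end of Feb leaves 536.
From end of Feb to end of 1989 is 306 days (230 left).
Jan has 31 days (199 left).
Feb has 28 days (171 left).
Mar has 31 days (140 left).
Apr has 30 days (110 left).
May has 31 days (79 left).
Jun has 30 days (49 left).
Jul has 31 days (18 left).
18 days into Aug → Aug 18, 1990.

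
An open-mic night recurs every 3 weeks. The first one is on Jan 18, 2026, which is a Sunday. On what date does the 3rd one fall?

Mar 1, 2026

The 3rd occurrence is 2 intervals after the first: 2 × 21 = 42 days after Jan 18, 2026.
Jan has 31 days — 13 days to the end of Jan leaves 29.
Feb has 28 days (1 left).
1 day into Mar → Mar 1, 2026.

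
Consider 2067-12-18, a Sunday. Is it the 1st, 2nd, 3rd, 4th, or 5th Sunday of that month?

3rd

Day 18 falls in week ⌈18/7⌉ of the month.
Days 1–7 hold the 1st Sunday, 8–14 the 2nd, 15–21 the 3rd, 22–28 the 4th, 29–31 the 5th.
18 is in the range for the 3rd.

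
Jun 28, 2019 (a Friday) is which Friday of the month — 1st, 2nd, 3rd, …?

4th

Day 28 falls in week ⌈28/7⌉ of the month.
Days 1–7 hold the 1st Friday, 8–14 the 2nd, 15–21 the 3rd, 22–28 the 4th, 29–31 the 5th.
28 is in the range for the 4th.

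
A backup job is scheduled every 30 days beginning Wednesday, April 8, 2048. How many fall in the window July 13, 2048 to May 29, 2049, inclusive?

Occurrences land 30·i days after April 8, 2048 for i = 0, 1, 2, …
July 13, 2048 is 96 days after the start; 96 ÷ 30 = 3 remainder 6; since the remainder is 6, round up to i = 4. First occurrence in the window: #5 on August 6, 2048 (4×30 = 120 days in).
May 29, 2049 is 416 days after the start; 416 ÷ 30 = 13 remainder 26. Last occurrence in the window: #14 on May 3, 2049.
Occurrences #5 through #14: 10 in total.

10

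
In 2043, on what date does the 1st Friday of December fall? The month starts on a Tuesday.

2043-12-04

December 2043 begins on a Tuesday, so the first Friday is December 4 (3 days later).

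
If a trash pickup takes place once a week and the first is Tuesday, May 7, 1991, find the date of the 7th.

The 7th occurrence is 6 intervals after the first: 6 × 7 = 42 days after May 7, 1991.
May has 31 days — 24 days to the end of May leaves 18.
18 days into June → June 18, 1991.

June 18, 1991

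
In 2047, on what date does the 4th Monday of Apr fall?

Apr 2047 begins on a Monday, so the first Monday is Apr 1.
The 4th Monday is 3 weeks later: 1 + 21 = 22.

Apr 22, 2047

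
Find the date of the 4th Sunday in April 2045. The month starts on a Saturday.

April 2045 begins on a Saturday, so the first Sunday is April 2 (1 day later).
The 4th Sunday is 3 weeks later: 2 + 21 = 23.

2045-04-23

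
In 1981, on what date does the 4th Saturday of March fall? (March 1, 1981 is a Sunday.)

March 1981 begins on a Sunday, so the first Saturday is March 7 (6 days later).
The 4th Saturday is 3 weeks later: 7 + 21 = 28.

28 March 1981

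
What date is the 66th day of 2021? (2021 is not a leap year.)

January has 31 days (66 − 31 = 35 remain).
February has 28 days (35 − 28 = 7 remain).
7 into March → March 7.

2021-03-07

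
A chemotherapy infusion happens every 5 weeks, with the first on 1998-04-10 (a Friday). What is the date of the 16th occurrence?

1999-09-17

The 16th occurrence is 15 intervals after the first: 15 × 35 = 525 days after 1998-04-10.
April has 30 days — 20 days to the end of April leaves 505.
From end of April to end of 1998 is 245 days (260 left).
January has 31 days (229 left).
February has 28 days (201 left).
March has 31 days (170 left).
April has 30 days (140 left).
May has 31 days (109 left).
June has 30 days (79 left).
July has 31 days (48 left).
August has 31 days (17 left).
17 days into September → 1999-09-17.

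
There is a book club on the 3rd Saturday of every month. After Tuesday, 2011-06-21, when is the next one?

2011-07-16

June 2011 starts on a Wednesday; its first Saturday is the 4th, so the 3rd Saturday is the 18th — 2011-06-18.
That is not after 2011-06-21, so look at July 2011.
July 2011 starts on a Friday; its first Saturday is the 2nd, so the 3rd Saturday is the 16th — 2011-07-16.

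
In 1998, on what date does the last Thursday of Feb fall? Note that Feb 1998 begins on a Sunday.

Feb 26, 1998

Feb 1998 begins on a Sunday, so the first Thursday is Feb 5 (4 days later).
Feb 1998 has 28 days. Adding weeks: 5, 12, 19, 26 — the last one ≤ 28 is the 26th.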